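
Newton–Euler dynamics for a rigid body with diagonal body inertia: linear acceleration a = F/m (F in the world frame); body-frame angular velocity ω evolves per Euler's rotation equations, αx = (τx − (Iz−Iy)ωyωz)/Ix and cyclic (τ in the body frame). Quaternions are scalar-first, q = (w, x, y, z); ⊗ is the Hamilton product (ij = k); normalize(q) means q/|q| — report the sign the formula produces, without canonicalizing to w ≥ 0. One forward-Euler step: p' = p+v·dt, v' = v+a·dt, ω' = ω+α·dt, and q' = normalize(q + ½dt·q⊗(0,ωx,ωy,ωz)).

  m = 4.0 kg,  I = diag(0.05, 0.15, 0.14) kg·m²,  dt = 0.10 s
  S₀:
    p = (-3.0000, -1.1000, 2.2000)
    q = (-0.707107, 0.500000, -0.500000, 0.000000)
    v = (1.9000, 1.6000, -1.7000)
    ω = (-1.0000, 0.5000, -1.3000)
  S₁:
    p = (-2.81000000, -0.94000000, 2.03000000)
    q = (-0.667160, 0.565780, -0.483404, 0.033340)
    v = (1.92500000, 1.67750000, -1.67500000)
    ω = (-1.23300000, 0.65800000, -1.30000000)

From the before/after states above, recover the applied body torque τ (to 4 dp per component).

τ = (-0.1100, 0.1200, -0.0500)

Δω = ω₁−ω₀ = (-0.23300000, 0.15800000, 0.00000000)
ω₀×(Iω₀) = (0.0065, -0.1170, -0.0500)
I·α + gyro = (-0.1100, 0.1200, -0.0500)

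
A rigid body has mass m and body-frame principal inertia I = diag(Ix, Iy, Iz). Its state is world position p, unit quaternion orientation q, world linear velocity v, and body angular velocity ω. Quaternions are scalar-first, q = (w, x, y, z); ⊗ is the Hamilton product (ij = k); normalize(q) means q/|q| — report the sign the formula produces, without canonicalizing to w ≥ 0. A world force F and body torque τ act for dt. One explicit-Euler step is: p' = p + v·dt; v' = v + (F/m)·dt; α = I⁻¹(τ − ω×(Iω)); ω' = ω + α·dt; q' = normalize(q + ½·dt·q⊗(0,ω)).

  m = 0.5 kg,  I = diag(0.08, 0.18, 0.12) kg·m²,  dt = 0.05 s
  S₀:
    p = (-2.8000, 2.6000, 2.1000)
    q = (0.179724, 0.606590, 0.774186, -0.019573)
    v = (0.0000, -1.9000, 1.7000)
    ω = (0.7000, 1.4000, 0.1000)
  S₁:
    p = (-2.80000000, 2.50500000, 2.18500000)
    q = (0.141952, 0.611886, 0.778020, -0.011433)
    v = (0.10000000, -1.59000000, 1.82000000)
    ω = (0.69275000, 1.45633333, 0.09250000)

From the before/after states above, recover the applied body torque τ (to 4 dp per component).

τ = (-0.0200, 0.2000, 0.0800)

rate change Δω = (-0.00725000, 0.05633333, -0.00750000)
τ = I·(Δω/dt) + ω₀×(Iω₀) = (-0.0200, 0.2000, 0.0800)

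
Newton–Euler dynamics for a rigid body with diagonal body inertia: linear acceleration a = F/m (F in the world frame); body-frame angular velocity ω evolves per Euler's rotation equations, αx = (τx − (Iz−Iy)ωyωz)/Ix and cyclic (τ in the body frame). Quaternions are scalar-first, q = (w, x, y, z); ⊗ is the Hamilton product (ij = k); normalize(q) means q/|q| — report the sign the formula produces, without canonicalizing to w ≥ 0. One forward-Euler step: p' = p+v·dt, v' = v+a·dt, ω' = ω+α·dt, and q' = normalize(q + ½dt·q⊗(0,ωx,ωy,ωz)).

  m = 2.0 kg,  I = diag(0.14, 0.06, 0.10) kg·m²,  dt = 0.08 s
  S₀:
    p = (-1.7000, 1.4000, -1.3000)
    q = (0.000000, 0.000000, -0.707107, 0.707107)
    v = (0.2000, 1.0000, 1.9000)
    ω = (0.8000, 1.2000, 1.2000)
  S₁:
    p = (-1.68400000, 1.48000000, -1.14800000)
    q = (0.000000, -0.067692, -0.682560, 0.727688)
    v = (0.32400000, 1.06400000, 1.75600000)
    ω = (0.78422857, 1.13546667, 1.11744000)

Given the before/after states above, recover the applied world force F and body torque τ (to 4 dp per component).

F = (3.1000, 1.6000, -3.6000)
τ = (0.0300, -0.0100, -0.1800)

v₁ − v₀ = (0.12400000, 0.06400000, -0.14400000)
applied force F = (3.1000, 1.6000, -3.6000)
rate change Δω = (-0.01577143, -0.06453333, -0.08256000)
I·α + gyro = (0.0300, -0.0100, -0.1800)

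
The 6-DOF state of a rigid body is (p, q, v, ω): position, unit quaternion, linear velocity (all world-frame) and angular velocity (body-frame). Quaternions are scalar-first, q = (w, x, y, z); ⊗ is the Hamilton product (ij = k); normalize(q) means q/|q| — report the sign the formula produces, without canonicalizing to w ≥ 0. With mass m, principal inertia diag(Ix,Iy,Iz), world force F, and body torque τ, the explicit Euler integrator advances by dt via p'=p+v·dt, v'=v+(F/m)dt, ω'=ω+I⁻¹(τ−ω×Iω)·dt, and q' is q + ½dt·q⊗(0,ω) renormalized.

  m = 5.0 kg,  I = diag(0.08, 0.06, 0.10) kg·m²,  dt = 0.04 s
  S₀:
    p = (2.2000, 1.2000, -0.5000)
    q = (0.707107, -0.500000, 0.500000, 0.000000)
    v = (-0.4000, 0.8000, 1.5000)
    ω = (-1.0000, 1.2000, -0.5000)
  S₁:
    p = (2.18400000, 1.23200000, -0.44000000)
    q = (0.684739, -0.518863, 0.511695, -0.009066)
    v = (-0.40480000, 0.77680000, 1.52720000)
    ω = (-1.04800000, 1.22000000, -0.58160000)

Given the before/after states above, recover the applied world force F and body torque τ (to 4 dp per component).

F = (-0.6000, -2.9000, 3.4000)
τ = (-0.1200, 0.0200, -0.1800)

Δω = ω₁−ω₀ = (-0.04800000, 0.02000000, -0.08160000)
ω₀×(Iω₀) = (-0.0240, -0.0100, 0.0240)
applied torque τ = (-0.1200, 0.0200, -0.1800)
velocity change Δv = (-0.00480000, -0.02320000, 0.02720000)
applied force F = (-0.6000, -2.9000, 3.4000)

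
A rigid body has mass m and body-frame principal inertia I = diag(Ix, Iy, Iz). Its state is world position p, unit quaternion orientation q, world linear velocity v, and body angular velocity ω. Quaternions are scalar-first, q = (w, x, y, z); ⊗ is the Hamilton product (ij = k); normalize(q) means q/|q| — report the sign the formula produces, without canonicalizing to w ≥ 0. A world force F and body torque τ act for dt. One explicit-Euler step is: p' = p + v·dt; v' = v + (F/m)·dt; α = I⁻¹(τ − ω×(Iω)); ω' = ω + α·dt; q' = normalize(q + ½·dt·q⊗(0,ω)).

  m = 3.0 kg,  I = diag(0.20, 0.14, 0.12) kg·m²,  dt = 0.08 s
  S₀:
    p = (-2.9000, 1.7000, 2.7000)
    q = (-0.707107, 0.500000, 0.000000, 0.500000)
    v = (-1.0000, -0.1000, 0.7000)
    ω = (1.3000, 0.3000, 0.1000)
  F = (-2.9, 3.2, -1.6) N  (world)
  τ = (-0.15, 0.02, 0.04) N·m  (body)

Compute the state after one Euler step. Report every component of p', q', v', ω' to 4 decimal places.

ω×(Iω) gyroscopic = (-0.0006, 0.0104, -0.0234)
angular accel α = (-0.7470, 0.0686, 0.5283)
new body rate ω' = (1.2402, 0.3055, 0.1423)
2q̇ = q⊗(0,ω) = (-0.7000000, -1.0692391, 0.3878679, 0.0792893)
q' = normalize(q + ½dt·q⊗(0,ω)) = (-0.7341, 0.4566, 0.0155, 0.5025)
p + v·dt = (-2.9800, 1.6920, 2.7560)
new velocity v' = (-1.0773, -0.0147, 0.6573)

p' = (-2.9800, 1.6920, 2.7560)
q' = (-0.7341, 0.4566, 0.0155, 0.5025)
v' = (-1.0773, -0.0147, 0.6573)
ω' = (1.2402, 0.3055, 0.1423)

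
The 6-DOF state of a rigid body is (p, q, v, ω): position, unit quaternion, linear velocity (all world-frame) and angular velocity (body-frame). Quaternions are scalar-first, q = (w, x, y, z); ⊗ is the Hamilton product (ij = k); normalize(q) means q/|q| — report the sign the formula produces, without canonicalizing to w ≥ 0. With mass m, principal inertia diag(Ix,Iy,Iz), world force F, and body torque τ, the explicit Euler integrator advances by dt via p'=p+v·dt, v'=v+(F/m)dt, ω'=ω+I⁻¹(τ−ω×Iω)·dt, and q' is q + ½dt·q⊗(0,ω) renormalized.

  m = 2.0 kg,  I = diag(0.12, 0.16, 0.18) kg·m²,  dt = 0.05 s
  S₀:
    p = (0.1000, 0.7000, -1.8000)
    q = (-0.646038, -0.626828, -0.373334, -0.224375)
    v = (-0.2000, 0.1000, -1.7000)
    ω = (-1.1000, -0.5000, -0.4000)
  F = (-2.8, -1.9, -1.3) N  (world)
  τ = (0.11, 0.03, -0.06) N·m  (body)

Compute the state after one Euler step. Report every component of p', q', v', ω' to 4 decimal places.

linear accel F/m = (-1.4000, -0.9500, -0.6500)
p + v·dt = (0.0900, 0.7050, -1.8850)
new velocity v' = (-0.2700, 0.0525, -1.7325)
α = I⁻¹(τ − ω×Iω) = (0.8833, 0.3525, -0.4556)
new body rate ω' = (-1.0558, -0.4824, -0.4228)
2q̇ = q⊗(0,ω) = (-0.9659278, 0.7477879, 0.3191003, 0.1611618)
q + ½dt·q⊗(0,ω), renormalized = (-0.6698, -0.6078, -0.3652, -0.2202)

p' = (0.0900, 0.7050, -1.8850)
q' = (-0.6698, -0.6078, -0.3652, -0.2202)
v' = (-0.2700, 0.0525, -1.7325)
ω' = (-1.0558, -0.4824, -0.4228)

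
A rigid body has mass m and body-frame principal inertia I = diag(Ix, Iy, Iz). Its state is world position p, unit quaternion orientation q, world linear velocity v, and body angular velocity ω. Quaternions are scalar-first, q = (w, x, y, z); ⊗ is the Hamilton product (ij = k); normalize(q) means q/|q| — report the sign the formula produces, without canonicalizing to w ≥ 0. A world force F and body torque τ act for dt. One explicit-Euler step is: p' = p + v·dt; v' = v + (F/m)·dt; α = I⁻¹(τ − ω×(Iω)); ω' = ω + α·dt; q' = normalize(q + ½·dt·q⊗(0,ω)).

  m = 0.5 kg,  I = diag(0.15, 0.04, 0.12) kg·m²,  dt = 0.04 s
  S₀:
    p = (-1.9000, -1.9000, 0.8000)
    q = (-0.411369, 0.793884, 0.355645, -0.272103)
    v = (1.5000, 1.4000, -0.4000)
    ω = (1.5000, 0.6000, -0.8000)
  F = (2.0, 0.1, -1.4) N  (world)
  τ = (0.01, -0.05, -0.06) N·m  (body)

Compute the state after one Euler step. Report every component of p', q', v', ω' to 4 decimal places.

gyro term ω×Iω = (-0.0384, -0.0360, -0.0990)
angular accel α = (0.3227, -0.3500, 0.3250)
ω' = ω + α·dt = (1.5129, 0.5860, -0.7870)
Hamilton product q⊗(0,ω) = (-1.6218954, -0.7383077, -0.0198687, 0.2719581)
updated quaternion q' = (-0.4435, 0.7786, 0.3550, -0.2665)
a = (4.0000, 0.2000, -2.8000)
new position p' = (-1.8400, -1.8440, 0.7840)
v + (F/m)dt = (1.6600, 1.4080, -0.5120)

p' = (-1.8400, -1.8440, 0.7840)
q' = (-0.4435, 0.7786, 0.3550, -0.2665)
v' = (1.6600, 1.4080, -0.5120)
ω' = (1.5129, 0.5860, -0.7870)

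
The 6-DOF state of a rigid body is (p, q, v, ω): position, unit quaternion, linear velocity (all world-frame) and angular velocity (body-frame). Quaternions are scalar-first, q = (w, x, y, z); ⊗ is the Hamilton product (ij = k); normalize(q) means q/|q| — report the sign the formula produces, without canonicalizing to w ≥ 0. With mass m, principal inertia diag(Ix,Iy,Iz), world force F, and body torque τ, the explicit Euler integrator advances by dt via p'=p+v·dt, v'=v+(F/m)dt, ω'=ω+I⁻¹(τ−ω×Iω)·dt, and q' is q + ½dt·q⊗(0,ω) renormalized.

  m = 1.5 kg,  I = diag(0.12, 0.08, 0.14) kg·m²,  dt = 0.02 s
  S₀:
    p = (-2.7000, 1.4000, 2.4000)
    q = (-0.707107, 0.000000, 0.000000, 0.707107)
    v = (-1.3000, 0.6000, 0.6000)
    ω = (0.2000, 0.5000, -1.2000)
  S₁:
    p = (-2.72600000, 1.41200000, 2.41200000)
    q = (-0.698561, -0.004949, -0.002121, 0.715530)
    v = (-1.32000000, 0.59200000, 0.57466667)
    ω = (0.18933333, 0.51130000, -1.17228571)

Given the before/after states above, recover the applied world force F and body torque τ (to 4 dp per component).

v₁ − v₀ = (-0.02000000, -0.00800000, -0.02533333)
applied force F = (-1.5000, -0.6000, -1.9000)
rate change Δω = (-0.01066667, 0.01130000, 0.02771429)
applied torque τ = (-0.1000, 0.0500, 0.1900)

F = (-1.5000, -0.6000, -1.9000)
τ = (-0.1000, 0.0500, 0.1900)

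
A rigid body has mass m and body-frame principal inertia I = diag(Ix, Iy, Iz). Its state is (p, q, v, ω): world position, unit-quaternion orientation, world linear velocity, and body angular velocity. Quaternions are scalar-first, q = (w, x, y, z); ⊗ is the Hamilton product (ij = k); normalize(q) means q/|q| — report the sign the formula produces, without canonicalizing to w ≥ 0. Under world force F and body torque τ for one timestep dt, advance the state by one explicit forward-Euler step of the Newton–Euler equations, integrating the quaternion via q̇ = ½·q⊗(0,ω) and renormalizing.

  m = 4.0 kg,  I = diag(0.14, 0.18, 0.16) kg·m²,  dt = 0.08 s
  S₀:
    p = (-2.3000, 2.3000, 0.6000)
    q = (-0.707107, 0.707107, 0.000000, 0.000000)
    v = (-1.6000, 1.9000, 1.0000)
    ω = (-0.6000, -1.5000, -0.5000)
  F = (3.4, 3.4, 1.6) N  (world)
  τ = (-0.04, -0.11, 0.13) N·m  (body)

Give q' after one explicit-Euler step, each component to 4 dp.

2q̇ = q⊗(0,ω) = (0.4242642, 0.4242642, 1.4142140, -0.7071070)
q + ½dt·q⊗(0,ω), renormalized = (-0.6886, 0.7224, 0.0564, -0.0282)

q' = (-0.6886, 0.7224, 0.0564, -0.0282)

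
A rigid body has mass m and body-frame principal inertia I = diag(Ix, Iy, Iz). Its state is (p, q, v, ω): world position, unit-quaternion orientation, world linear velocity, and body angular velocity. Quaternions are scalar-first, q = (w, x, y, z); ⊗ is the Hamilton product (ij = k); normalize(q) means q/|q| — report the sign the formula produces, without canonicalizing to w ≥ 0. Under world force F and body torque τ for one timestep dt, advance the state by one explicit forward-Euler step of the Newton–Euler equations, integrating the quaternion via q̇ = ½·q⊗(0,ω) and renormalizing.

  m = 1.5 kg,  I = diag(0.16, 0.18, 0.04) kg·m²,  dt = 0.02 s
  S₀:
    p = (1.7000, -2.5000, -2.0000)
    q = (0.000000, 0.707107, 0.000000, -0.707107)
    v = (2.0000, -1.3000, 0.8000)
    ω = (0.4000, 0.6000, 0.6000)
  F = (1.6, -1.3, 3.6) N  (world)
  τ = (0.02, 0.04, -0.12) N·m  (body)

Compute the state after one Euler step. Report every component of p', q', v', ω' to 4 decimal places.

p' = (1.7400, -2.5260, -1.9840)
q' = (0.0014, 0.7113, -0.0071, -0.7028)
v' = (2.0213, -1.3173, 0.8480)
ω' = (0.4088, 0.6012, 0.5376)

precession coupling ω×(Iω) = (-0.0504, 0.0288, 0.0048)
α = I⁻¹(τ − ω×Iω) = (0.4400, 0.0622, -3.1200)
ω + α·dt = (0.4088, 0.6012, 0.5376)
Hamilton product q⊗(0,ω) = (0.1414214, 0.4242642, -0.7071070, 0.4242642)
q' = normalize(q + ½dt·q⊗(0,ω)) = (0.0014, 0.7113, -0.0071, -0.7028)
a = (1.0667, -0.8667, 2.4000)
new position p' = (1.7400, -2.5260, -1.9840)
v + (F/m)dt = (2.0213, -1.3173, 0.8480)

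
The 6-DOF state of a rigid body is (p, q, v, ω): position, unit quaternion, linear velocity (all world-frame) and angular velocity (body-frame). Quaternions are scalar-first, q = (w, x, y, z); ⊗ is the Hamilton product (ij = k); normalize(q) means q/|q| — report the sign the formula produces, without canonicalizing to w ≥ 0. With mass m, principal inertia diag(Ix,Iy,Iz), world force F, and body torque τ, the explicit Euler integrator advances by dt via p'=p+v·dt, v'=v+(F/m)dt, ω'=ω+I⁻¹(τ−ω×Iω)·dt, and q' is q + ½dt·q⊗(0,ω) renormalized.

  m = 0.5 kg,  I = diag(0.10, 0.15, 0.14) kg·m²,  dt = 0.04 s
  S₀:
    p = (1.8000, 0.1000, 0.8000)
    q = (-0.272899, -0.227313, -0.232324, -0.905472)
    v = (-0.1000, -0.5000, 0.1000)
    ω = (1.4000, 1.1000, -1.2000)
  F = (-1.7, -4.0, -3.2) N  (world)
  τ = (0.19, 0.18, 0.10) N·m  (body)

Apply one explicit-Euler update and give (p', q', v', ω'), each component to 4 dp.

p + v·dt = (1.7960, 0.0800, 0.8040)
v' = v + a·dt = (-0.2360, -0.8200, -0.1560)
ω×(Iω) gyroscopic = (0.0132, 0.0672, 0.0770)
α = I⁻¹(τ − ω×Iω) = (1.7680, 0.7520, 0.1643)
ω' = ω + α·dt = (1.4707, 1.1301, -1.1934)
2q̇ = q⊗(0,ω) = (-0.5127718, 0.8927494, -1.8406253, 0.4026881)
updated quaternion q' = (-0.2829, -0.2093, -0.2689, -0.8966)

p' = (1.7960, 0.0800, 0.8040)
q' = (-0.2829, -0.2093, -0.2689, -0.8966)
v' = (-0.2360, -0.8200, -0.1560)
ω' = (1.4707, 1.1301, -1.1934)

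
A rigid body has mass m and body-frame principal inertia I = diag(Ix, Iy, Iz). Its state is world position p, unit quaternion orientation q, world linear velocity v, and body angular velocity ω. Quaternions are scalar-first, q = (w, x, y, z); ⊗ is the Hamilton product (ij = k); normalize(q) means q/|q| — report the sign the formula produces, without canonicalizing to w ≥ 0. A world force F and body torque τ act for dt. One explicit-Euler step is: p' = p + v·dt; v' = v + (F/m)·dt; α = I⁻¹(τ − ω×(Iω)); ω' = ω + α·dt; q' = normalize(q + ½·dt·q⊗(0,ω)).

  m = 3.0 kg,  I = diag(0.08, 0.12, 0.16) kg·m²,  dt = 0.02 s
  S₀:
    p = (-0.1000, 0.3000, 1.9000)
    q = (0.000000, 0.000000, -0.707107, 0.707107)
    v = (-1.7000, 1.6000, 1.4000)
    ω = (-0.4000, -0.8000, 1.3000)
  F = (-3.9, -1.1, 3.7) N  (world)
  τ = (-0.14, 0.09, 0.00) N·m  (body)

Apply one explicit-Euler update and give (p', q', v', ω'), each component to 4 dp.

a = F/m = (-1.3000, -0.3667, 1.2333)
p' = p + v·dt = (-0.1340, 0.3320, 1.9280)
v + (F/m)dt = (-1.7260, 1.5927, 1.4247)
precession coupling ω×(Iω) = (-0.0416, 0.0416, 0.0128)
α = I⁻¹(τ − ω×Iω) = (-1.2300, 0.4033, -0.0800)
ω + α·dt = (-0.4246, -0.7919, 1.2984)
Hamilton product q⊗(0,ω) = (-1.4849247, -0.3535535, -0.2828428, -0.2828428)
updated quaternion q' = (-0.0148, -0.0035, -0.7098, 0.7042)

p' = (-0.1340, 0.3320, 1.9280)
q' = (-0.0148, -0.0035, -0.7098, 0.7042)
v' = (-1.7260, 1.5927, 1.4247)
ω' = (-0.4246, -0.7919, 1.2984)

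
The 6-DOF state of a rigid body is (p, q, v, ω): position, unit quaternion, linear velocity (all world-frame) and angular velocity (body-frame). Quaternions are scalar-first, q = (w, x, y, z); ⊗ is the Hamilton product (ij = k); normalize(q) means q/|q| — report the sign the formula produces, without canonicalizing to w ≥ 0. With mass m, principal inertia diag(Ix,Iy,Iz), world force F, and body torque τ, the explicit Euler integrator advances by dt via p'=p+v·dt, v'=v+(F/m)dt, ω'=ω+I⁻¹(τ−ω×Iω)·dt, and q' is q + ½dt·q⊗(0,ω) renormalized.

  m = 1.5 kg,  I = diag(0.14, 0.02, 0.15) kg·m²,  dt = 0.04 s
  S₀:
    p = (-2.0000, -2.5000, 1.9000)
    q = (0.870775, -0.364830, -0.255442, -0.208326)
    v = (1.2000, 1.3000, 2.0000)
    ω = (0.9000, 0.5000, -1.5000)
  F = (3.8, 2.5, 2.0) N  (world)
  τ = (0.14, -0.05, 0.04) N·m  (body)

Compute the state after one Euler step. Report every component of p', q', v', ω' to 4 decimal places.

p' = (-1.9520, -2.4480, 1.9800)
q' = (0.8731, -0.3392, -0.2613, -0.2333)
v' = (1.3013, 1.3667, 2.0533)
ω' = (0.9679, 0.3730, -1.4749)

a = F/m = (2.5333, 1.6667, 1.3333)
new position p' = (-1.9520, -2.4480, 1.9800)
v' = v + a·dt = (1.3013, 1.3667, 2.0533)
(τ − ω×Iω)/I = (1.6964, -3.1750, 0.6267)
ω + α·dt = (0.9679, 0.3730, -1.4749)
2q̇ = q⊗(0,ω) = (0.1435790, 1.2710235, -0.2993509, -1.2586797)
q + ½dt·q⊗(0,ω), renormalized = (0.8731, -0.3392, -0.2613, -0.2333)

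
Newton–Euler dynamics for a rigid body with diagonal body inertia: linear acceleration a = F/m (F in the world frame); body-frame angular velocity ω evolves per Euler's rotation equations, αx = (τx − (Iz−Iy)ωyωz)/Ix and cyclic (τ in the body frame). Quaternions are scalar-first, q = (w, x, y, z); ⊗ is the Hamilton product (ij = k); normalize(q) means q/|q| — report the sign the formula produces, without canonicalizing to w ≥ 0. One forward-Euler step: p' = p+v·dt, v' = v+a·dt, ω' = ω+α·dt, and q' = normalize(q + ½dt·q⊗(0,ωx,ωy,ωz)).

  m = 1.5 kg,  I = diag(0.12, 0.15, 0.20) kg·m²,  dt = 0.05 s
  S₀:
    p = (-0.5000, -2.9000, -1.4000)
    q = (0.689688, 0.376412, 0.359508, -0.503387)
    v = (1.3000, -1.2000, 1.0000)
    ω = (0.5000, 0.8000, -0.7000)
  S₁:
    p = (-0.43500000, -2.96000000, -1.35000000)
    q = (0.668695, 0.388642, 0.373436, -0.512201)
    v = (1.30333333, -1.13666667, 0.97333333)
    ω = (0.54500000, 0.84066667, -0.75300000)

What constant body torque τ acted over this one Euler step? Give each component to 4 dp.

rate change Δω = (0.04500000, 0.04066667, -0.05300000)
applied torque τ = (0.0800, 0.1500, -0.2000)

τ = (0.0800, 0.1500, -0.2000)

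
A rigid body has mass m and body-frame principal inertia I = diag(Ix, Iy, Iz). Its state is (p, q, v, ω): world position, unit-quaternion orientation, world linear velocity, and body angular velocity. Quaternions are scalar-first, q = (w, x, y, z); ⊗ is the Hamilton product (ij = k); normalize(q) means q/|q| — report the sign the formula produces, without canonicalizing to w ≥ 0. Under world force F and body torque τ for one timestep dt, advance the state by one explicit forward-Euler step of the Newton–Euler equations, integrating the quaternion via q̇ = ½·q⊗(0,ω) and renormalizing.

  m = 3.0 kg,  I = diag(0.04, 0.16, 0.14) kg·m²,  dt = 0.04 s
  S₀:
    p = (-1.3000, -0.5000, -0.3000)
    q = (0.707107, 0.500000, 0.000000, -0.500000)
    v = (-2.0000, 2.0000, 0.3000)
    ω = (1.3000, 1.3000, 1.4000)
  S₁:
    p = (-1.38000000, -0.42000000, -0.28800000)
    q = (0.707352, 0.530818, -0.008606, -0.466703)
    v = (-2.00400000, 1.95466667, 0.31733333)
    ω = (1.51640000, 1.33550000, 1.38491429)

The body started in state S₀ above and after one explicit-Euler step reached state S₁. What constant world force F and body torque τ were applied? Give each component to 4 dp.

Δv = v₁−v₀ = (-0.00400000, -0.04533333, 0.01733333)
F = m·Δv/dt = (-0.3000, -3.4000, 1.3000)
rate change Δω = (0.21640000, 0.03550000, -0.01508571)
gyro term ω₀×Iω₀ = (-0.0364, -0.1820, 0.2028)
τ = I·(Δω/dt) + ω₀×(Iω₀) = (0.1800, -0.0400, 0.1500)

F = (-0.3000, -3.4000, 1.3000)
τ = (0.1800, -0.0400, 0.1500)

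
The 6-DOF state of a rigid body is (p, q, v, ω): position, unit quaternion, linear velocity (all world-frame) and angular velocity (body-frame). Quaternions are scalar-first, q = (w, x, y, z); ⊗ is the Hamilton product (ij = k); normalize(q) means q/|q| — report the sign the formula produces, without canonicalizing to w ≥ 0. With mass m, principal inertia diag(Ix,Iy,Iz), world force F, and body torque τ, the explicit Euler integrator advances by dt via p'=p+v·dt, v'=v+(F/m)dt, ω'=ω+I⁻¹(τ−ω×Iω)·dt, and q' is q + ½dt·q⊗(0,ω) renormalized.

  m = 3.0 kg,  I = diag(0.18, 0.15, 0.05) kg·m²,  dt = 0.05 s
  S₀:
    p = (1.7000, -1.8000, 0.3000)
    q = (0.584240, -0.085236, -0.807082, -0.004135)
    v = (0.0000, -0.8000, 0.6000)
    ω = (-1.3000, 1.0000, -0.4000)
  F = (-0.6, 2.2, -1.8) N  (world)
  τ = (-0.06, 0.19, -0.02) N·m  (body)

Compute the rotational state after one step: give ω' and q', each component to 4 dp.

ω' = (-1.3278, 1.0408, -0.4590)
q' = (0.6011, -0.0960, -0.7925, -0.0383)

gyro term ω×Iω = (0.0400, 0.0676, 0.0390)
(τ − ω×Iω)/I = (-0.5556, 0.8160, -1.1800)
new body rate ω' = (-1.3278, 1.0408, -0.4590)
2q̇ = q⊗(0,ω) = (0.6946212, -0.4325442, 0.5555211, -1.3681386)
updated quaternion q' = (0.6011, -0.0960, -0.7925, -0.0383)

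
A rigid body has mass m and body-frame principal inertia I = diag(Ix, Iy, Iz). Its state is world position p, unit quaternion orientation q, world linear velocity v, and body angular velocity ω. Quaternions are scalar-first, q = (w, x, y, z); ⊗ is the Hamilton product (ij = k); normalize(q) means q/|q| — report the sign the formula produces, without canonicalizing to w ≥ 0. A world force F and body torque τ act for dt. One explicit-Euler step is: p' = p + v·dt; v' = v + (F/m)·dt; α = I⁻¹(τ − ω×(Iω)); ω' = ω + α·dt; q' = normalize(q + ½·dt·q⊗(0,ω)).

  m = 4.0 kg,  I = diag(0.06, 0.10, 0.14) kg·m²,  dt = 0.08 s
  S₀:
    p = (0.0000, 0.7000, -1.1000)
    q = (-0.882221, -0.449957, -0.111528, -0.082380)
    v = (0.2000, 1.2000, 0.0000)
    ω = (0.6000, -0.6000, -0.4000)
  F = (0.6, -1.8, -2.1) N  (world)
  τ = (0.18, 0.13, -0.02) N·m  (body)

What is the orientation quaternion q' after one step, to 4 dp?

q' = (-0.8748, -0.4710, -0.0995, -0.0548)

Hamilton product q⊗(0,ω) = (0.1701054, -0.5341494, 0.2999218, 0.6897794)
q' = normalize(q + ½dt·q⊗(0,ω)) = (-0.8748, -0.4710, -0.0995, -0.0548)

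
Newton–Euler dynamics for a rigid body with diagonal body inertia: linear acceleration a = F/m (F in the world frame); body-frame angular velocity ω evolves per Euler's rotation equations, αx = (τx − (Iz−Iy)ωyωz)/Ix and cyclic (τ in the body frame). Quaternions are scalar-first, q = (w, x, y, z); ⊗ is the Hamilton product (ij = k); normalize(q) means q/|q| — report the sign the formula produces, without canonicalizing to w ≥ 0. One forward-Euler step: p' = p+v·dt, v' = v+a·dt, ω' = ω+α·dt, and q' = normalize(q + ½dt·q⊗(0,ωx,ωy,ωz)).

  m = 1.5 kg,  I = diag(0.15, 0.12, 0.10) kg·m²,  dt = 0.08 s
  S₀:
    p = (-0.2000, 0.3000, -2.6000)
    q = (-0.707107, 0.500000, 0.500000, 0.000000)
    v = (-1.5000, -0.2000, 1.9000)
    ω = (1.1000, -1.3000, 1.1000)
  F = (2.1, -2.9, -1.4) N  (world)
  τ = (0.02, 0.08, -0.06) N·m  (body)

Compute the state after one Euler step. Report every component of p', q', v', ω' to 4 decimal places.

precession coupling ω×(Iω) = (0.0286, 0.0605, 0.0429)
angular accel α = (-0.0573, 0.1625, -1.0290)
ω' = ω + α·dt = (1.0954, -1.2870, 1.0177)
2q̇ = q⊗(0,ω) = (0.1000000, -0.2278177, 0.3692391, -1.9778177)
q + ½dt·q⊗(0,ω), renormalized = (-0.7008, 0.4893, 0.5131, -0.0789)
new position p' = (-0.3200, 0.2840, -2.4480)
v + (F/m)dt = (-1.3880, -0.3547, 1.8253)

p' = (-0.3200, 0.2840, -2.4480)
q' = (-0.7008, 0.4893, 0.5131, -0.0789)
v' = (-1.3880, -0.3547, 1.8253)
ω' = (1.0954, -1.2870, 1.0177)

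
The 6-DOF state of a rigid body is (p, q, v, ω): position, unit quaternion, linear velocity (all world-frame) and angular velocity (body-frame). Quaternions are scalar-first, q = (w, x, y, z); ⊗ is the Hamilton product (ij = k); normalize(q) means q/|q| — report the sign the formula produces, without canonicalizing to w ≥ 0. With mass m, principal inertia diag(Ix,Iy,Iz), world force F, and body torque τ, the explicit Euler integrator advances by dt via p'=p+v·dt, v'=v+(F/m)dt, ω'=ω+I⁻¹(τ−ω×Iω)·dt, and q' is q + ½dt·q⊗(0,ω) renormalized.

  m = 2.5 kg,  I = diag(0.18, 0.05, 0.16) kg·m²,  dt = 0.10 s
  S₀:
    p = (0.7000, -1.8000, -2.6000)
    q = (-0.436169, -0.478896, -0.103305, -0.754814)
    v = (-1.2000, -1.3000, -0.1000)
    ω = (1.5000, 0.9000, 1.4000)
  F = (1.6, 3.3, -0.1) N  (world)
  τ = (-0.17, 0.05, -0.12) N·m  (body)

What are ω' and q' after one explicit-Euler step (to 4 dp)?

ω' = (1.3286, 0.9160, 1.4347)
q' = (-0.3406, -0.4819, -0.1451, -0.7942)

gyro term ω×Iω = (0.1386, 0.0420, -0.1755)
(τ − ω×Iω)/I = (-1.7144, 0.1600, 0.3469)
new body rate ω' = (1.3286, 0.9160, 1.4347)
Hamilton product q⊗(0,ω) = (1.8680581, -0.1195479, -0.8543187, -0.8866855)
q + ½dt·q⊗(0,ω), renormalized = (-0.3406, -0.4819, -0.1451, -0.7942)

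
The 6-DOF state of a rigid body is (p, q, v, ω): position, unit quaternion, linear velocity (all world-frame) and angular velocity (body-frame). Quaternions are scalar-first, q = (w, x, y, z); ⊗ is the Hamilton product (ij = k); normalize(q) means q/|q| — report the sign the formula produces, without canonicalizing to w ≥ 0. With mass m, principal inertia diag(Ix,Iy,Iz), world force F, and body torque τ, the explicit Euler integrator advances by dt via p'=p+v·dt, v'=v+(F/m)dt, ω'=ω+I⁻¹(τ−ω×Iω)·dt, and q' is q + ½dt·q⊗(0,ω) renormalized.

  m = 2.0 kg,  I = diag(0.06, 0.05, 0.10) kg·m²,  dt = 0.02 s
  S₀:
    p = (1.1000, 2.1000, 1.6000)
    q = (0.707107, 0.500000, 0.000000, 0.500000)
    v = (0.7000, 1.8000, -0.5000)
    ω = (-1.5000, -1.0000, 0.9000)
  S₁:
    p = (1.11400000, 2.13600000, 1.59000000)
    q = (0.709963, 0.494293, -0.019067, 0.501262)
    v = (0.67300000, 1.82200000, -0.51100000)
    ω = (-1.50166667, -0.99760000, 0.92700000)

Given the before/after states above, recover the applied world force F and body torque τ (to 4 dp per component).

F = (-2.7000, 2.2000, -1.1000)
τ = (-0.0500, 0.0600, 0.1200)

rate change Δω = (-0.00166667, 0.00240000, 0.02700000)
I·α + gyro = (-0.0500, 0.0600, 0.1200)
Δv = v₁−v₀ = (-0.02700000, 0.02200000, -0.01100000)
m·(v₁−v₀)/dt = (-2.7000, 2.2000, -1.1000)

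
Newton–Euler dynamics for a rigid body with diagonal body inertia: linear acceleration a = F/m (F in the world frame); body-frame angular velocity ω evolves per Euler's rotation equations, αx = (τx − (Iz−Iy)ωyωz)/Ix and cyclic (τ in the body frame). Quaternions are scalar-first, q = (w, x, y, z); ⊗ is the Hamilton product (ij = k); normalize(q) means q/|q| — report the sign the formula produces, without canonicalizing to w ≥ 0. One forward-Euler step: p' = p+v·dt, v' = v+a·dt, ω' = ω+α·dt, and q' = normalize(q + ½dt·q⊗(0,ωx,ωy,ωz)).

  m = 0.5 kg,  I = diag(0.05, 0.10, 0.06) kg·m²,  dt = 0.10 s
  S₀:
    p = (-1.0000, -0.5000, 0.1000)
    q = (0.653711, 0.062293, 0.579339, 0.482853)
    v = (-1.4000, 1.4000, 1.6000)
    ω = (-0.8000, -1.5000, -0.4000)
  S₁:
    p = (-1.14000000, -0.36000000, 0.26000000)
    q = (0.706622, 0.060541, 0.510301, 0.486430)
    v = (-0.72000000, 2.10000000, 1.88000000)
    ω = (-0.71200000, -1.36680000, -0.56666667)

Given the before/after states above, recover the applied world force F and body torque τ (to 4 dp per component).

F = (3.4000, 3.5000, 1.4000)
τ = (0.0200, 0.1300, -0.0400)

rate change Δω = (0.08800000, 0.13320000, -0.16666667)
τ = I·(Δω/dt) + ω₀×(Iω₀) = (0.0200, 0.1300, -0.0400)
Δv = v₁−v₀ = (0.68000000, 0.70000000, 0.28000000)
applied force F = (3.4000, 3.5000, 1.4000)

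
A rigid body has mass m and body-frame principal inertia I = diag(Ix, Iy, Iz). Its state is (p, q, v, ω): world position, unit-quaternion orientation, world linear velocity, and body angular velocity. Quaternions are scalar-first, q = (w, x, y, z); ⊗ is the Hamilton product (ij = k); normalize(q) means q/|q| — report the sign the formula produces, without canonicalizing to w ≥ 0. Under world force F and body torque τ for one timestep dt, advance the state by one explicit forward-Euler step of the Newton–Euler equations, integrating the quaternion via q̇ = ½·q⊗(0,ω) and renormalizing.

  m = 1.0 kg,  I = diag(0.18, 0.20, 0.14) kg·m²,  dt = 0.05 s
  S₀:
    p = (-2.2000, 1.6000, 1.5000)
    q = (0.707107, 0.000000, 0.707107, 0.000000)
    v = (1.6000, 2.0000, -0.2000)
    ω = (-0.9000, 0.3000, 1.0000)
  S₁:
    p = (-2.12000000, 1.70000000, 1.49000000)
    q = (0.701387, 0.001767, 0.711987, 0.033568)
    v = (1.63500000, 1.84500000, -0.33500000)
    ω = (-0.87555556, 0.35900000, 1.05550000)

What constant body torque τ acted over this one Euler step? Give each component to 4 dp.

rate change Δω = (0.02444444, 0.05900000, 0.05550000)
precession coupling = (-0.0180, -0.0360, -0.0054)
applied torque τ = (0.0700, 0.2000, 0.1500)

τ = (0.0700, 0.2000, 0.1500)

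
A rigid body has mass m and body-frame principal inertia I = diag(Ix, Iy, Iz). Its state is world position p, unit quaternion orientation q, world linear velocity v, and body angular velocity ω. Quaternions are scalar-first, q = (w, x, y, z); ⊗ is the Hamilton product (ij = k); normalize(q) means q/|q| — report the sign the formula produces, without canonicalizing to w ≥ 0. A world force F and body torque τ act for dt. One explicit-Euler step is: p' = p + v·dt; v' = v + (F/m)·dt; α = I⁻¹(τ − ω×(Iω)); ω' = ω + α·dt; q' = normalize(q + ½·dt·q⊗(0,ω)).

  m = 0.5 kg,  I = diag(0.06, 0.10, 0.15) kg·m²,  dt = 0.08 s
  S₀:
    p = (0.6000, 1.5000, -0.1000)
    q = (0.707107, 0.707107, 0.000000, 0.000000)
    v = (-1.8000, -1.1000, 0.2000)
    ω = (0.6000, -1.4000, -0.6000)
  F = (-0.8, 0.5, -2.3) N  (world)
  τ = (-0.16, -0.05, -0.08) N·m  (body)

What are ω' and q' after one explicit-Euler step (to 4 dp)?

ω' = (0.3307, -1.4659, -0.6247)
q' = (0.6887, 0.7225, -0.0226, -0.0564)

angular accel α = (-3.3667, -0.8240, -0.3093)
new body rate ω' = (0.3307, -1.4659, -0.6247)
2q̇ = q⊗(0,ω) = (-0.4242642, 0.4242642, -0.5656856, -1.4142140)
q' = normalize(q + ½dt·q⊗(0,ω)) = (0.6887, 0.7225, -0.0226, -0.0564)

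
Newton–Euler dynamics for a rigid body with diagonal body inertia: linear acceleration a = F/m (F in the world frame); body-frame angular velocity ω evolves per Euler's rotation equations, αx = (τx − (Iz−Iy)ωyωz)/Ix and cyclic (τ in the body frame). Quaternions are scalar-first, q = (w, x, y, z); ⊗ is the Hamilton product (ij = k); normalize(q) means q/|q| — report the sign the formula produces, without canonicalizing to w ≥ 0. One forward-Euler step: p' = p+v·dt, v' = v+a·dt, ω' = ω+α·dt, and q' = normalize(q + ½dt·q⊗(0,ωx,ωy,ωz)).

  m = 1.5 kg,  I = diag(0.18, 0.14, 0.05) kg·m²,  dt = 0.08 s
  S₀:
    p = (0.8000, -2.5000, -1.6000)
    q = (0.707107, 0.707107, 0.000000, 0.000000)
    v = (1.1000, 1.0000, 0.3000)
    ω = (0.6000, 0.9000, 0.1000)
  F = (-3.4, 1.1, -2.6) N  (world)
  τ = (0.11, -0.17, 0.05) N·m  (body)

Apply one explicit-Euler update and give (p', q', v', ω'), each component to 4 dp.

p' = (0.8880, -2.4200, -1.5760)
q' = (0.6895, 0.7234, 0.0226, 0.0283)
v' = (0.9187, 1.0587, 0.1613)
ω' = (0.6525, 0.7984, 0.2146)

gyro term ω×Iω = (-0.0081, 0.0078, -0.0216)
angular accel α = (0.6561, -1.2700, 1.4320)
ω + α·dt = (0.6525, 0.7984, 0.2146)
q⊗(0,ω) = (-0.4242642, 0.4242642, 0.5656856, 0.7071070)
updated quaternion q' = (0.6895, 0.7234, 0.0226, 0.0283)
a = (-2.2667, 0.7333, -1.7333)
new position p' = (0.8880, -2.4200, -1.5760)
v + (F/m)dt = (0.9187, 1.0587, 0.1613)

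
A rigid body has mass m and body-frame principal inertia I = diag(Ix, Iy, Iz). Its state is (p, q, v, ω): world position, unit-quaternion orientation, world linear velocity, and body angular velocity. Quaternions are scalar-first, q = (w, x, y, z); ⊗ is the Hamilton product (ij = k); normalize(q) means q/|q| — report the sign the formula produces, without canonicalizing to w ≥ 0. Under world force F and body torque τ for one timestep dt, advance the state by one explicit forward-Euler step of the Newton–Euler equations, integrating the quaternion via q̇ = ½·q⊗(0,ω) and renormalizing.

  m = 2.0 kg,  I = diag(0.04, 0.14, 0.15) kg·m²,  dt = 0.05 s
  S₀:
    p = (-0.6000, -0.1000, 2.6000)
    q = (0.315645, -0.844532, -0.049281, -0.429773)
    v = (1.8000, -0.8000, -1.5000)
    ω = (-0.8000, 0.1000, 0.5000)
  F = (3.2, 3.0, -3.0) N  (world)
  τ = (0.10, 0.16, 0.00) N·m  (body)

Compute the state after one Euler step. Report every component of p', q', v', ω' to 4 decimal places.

p' = (-0.5100, -0.1400, 2.5250)
q' = (0.3042, -0.8501, -0.0293, -0.4288)
v' = (1.8800, -0.7250, -1.5750)
ω' = (-0.6756, 0.1414, 0.5027)

a = (1.6000, 1.5000, -1.5000)
p + v·dt = (-0.5100, -0.1400, 2.5250)
new velocity v' = (1.8800, -0.7250, -1.5750)
gyro term ω×Iω = (0.0005, 0.0440, -0.0080)
angular accel α = (2.4875, 0.8286, 0.0533)
ω + α·dt = (-0.6756, 0.1414, 0.5027)
2q̇ = q⊗(0,ω) = (-0.4558110, -0.2341792, 0.7976489, 0.0339445)
q' = normalize(q + ½dt·q⊗(0,ω)) = (0.3042, -0.8501, -0.0293, -0.4288)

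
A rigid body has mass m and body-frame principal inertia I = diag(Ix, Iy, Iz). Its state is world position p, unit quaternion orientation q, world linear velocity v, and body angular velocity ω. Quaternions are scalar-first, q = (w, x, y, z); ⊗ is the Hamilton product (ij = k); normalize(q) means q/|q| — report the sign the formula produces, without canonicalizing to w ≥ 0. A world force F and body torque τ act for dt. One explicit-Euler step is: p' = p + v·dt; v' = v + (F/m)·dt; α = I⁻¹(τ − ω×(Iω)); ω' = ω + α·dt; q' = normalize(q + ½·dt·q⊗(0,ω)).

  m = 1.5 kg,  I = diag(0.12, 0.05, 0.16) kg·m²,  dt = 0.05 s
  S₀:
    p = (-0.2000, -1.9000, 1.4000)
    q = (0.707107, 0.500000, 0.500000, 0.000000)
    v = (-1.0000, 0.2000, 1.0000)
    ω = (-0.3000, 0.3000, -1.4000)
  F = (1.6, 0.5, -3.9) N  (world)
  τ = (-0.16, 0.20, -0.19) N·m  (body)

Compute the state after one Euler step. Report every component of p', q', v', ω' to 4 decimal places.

p' = (-0.2500, -1.8900, 1.4500)
q' = (0.7066, 0.4769, 0.5225, -0.0172)
v' = (-0.9467, 0.2167, 0.8700)
ω' = (-0.3474, 0.5168, -1.4613)

linear accel F/m = (1.0667, 0.3333, -2.6000)
p + v·dt = (-0.2500, -1.8900, 1.4500)
new velocity v' = (-0.9467, 0.2167, 0.8700)
ω×(Iω) gyroscopic = (-0.0462, -0.0168, 0.0063)
(τ − ω×Iω)/I = (-0.9483, 4.3360, -1.2269)
ω + α·dt = (-0.3474, 0.5168, -1.4613)
2q̇ = q⊗(0,ω) = (0.0000000, -0.9121321, 0.9121321, -0.6899498)
q' = normalize(q + ½dt·q⊗(0,ω)) = (0.7066, 0.4769, 0.5225, -0.0172)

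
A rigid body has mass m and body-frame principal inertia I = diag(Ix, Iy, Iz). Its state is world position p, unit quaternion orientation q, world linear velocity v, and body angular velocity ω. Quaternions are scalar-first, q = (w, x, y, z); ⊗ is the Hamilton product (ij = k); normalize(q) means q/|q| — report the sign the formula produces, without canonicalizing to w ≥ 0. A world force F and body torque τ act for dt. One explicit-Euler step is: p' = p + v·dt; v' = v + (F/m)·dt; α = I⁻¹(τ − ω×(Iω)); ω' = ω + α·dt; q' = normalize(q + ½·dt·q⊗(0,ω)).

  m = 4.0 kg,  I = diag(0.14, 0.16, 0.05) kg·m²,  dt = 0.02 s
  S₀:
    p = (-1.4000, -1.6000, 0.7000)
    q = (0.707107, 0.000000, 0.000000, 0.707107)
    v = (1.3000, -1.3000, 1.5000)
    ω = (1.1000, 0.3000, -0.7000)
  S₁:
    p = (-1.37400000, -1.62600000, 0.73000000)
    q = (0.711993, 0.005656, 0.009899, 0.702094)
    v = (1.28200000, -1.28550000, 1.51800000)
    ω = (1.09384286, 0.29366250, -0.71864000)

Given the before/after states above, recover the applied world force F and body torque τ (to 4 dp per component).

F = (-3.6000, 2.9000, 3.6000)
τ = (-0.0200, -0.1200, -0.0400)

v₁ − v₀ = (-0.01800000, 0.01450000, 0.01800000)
F = m·Δv/dt = (-3.6000, 2.9000, 3.6000)
rate change Δω = (-0.00615714, -0.00633750, -0.01864000)
applied torque τ = (-0.0200, -0.1200, -0.0400)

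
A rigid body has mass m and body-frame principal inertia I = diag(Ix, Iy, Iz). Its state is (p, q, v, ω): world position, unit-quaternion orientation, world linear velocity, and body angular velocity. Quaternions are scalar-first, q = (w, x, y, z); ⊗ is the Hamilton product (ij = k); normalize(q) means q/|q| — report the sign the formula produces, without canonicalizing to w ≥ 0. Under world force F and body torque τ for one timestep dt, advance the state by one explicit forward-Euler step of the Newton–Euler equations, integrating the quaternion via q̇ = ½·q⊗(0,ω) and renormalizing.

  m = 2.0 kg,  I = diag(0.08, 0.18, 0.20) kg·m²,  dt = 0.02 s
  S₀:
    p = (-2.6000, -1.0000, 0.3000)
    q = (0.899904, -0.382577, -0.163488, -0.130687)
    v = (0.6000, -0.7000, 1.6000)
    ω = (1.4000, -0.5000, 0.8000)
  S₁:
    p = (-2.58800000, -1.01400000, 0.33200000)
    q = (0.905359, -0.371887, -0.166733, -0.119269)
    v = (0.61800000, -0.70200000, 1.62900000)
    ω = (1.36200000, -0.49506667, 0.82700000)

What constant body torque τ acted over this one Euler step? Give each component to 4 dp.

τ = (-0.1600, -0.0900, 0.2000)

Δω = ω₁−ω₀ = (-0.03800000, 0.00493333, 0.02700000)
I·α + gyro = (-0.1600, -0.0900, 0.2000)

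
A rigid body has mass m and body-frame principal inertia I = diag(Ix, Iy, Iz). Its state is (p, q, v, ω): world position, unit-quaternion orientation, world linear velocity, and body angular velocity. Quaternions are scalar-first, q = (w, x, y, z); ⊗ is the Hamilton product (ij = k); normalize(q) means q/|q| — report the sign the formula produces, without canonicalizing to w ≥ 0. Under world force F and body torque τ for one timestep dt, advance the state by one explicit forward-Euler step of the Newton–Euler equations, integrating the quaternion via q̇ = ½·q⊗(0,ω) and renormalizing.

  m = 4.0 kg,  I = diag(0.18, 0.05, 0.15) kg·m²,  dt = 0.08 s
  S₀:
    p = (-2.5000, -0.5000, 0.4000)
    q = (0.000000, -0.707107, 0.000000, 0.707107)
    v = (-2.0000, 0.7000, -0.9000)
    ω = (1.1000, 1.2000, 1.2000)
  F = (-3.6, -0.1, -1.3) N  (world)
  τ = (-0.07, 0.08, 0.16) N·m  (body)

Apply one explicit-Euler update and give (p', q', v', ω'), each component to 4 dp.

p' = (-2.6600, -0.4440, 0.3280)
q' = (-0.0028, -0.7386, 0.0648, 0.6710)
v' = (-2.0720, 0.6980, -0.9260)
ω' = (1.0049, 1.2646, 1.3769)

a = F/m = (-0.9000, -0.0250, -0.3250)
new position p' = (-2.6600, -0.4440, 0.3280)
v' = v + a·dt = (-2.0720, 0.6980, -0.9260)
angular accel α = (-1.1889, 0.8080, 2.2107)
new body rate ω' = (1.0049, 1.2646, 1.3769)
Hamilton product q⊗(0,ω) = (-0.0707107, -0.8485284, 1.6263461, -0.8485284)
updated quaternion q' = (-0.0028, -0.7386, 0.0648, 0.6710)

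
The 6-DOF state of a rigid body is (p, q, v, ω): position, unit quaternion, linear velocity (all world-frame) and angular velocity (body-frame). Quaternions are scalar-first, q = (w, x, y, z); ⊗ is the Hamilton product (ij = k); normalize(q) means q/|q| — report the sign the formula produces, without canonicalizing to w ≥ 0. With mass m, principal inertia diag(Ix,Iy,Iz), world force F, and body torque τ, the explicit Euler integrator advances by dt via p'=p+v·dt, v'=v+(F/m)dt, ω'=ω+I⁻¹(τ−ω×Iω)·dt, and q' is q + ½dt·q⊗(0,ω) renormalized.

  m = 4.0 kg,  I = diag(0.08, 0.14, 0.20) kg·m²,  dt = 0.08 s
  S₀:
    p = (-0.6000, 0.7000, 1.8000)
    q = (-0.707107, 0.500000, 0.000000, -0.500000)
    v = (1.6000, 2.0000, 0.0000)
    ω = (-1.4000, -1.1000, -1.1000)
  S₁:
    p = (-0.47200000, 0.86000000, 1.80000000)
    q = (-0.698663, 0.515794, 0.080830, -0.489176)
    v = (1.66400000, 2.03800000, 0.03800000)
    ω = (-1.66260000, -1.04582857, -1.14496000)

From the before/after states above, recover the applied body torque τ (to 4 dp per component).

ω₁ − ω₀ = (-0.26260000, 0.05417143, -0.04496000)
τ = I·(Δω/dt) + ω₀×(Iω₀) = (-0.1900, -0.0900, -0.0200)

τ = (-0.1900, -0.0900, -0.0200)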